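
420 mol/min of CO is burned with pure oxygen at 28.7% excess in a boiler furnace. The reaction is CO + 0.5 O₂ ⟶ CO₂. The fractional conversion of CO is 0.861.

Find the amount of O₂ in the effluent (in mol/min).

89.5 mol/min

Stoichiometric O₂ = 0.5 × 420 = 210 mol/min; O₂ fed = 210 × 1.287 = 270.3 mol/min.
Fuel reacted = 0.861 × 420 → ξ = 361.6 mol/min.
Outlet (n = n₀ + ν ξ):
  CO: 420 − 1(361.6) = 58.38
  O₂: 270.3 − 0.5(361.6) = 89.46
  CO₂: 0 + 1(361.6) = 361.6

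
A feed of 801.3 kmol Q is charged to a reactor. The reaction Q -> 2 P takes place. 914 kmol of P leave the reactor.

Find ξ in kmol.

For P: n = n₀ + 2ξ → 914 = 0 + 2ξ, giving ξ = 457 kmol.
Outlet amounts (n = n₀ + ν ξ):
  Q: 801.3 − 1(457) = 344.3
  P: 0 + 2(457) = 914

ξ = 457 kmol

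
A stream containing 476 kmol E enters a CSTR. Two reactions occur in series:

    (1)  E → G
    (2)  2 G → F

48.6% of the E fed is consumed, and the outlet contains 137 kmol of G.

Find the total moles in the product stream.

Conversion of E: E consumed = 1ξ₁ = 0.486 × 476 → ξ₁ = 231.3 kmol.
G balance: n_G = 0 + 1ξ₁ − 2ξ₂ = 137 → ξ₂ = (1·231.3 − 137)/2 = 47.17 kmol.
Outlet amounts (n = n₀ + Σ ν·ξ):
  E: 476 − 1(231.3) = 244.7
  G: 0 + 1(231.3) − 2(47.17) = 137
  F: 0 + 1(47.17) = 47.17
Total out = 244.7 + 137 + 47.17 = 428.8 kmol.

429 kmol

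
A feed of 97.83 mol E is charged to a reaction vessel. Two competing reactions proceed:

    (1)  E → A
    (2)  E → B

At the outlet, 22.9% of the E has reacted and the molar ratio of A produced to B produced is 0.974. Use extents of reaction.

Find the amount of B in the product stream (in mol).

11.3 mol

Conversion of E: E consumed = 0.229 × 97.83 = 22.4 mol = 1ξ₁ + 1ξ₂.
Selectivity: 1ξ₁ / (1ξ₂) = 0.974 → ξ₁ = 0.974 ξ₂.
Substitute: (1·0.974 + 1) ξ₂ = 22.4 → ξ₂ = 11.35 mol, ξ₁ = 11.05 mol.
Outlet amounts (n = n₀ + Σ ν·ξ):
  E: 97.83 − 1(11.05) − 1(11.35) = 75.43
  A: 0 + 1(11.05) = 11.05
  B: 0 + 1(11.35) = 11.35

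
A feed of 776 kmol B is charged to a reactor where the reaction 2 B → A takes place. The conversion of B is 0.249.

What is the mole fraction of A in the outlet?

B reacted = 0.249 × 776 = 193.2 kmol; ν_B = −2, so ξ = 193.2/2 = 96.61 kmol.
Outlet amounts (n = n₀ + ν ξ):
  B: 776 − 2(96.61) = 582.8
  A: 0 + 1(96.61) = 96.61
Total out = 679.4 kmol; y_A = 96.61 / 679.4 = 0.1422.

0.142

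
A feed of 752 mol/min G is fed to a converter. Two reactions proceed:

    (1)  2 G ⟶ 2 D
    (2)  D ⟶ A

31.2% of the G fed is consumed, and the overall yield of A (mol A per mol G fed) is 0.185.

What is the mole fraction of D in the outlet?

Conversion of G: G consumed = 2ξ₁ = 0.312 × 752 → ξ₁ = 117.3 mol/min.
Yield of A: 1ξ₂ / 752 = 0.185 → ξ₂ = 139.1 mol/min.
Outlet amounts (n = n₀ + Σ ν·ξ):
  G: 752 − 2(117.3) = 517.4
  D: 0 + 2(117.3) − 1(139.1) = 95.5
  A: 0 + 1(139.1) = 139.1
Total out = 752 mol/min; y_D = 95.5 / 752 = 0.127.

0.127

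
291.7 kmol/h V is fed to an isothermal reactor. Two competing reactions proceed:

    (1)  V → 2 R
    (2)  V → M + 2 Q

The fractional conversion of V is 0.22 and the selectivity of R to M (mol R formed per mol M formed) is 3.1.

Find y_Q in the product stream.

0.132

Conversion of V: V consumed = 0.22 × 291.7 = 64.17 kmol/h = 1ξ₁ + 1ξ₂.
Selectivity: 2ξ₁ / (1ξ₂) = 3.1 → ξ₁ = 1.55 ξ₂.
Substitute: (1·1.55 + 1) ξ₂ = 64.17 → ξ₂ = 25.17 kmol/h, ξ₁ = 39.01 kmol/h.
Outlet amounts (n = n₀ + Σ ν·ξ):
  V: 291.7 − 1(39.01) − 1(25.17) = 227.5
  R: 0 + 2(39.01) = 78.02
  M: 0 + 1(25.17) = 25.17
  Q: 0 + 2(25.17) = 50.33
Total out = 381 kmol/h; y_Q = 50.33 / 381 = 0.1321.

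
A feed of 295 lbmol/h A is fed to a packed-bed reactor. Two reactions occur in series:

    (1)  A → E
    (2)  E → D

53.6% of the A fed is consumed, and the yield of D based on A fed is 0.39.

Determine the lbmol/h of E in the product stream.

43.1 lbmol/h

Conversion of A: A consumed = 1ξ₁ = 0.536 × 295 → ξ₁ = 158.1 lbmol/h.
Yield of D: 1ξ₂ / 295 = 0.39 → ξ₂ = 115 lbmol/h.
Outlet amounts (n = n₀ + Σ ν·ξ):
  A: 295 − 1(158.1) = 136.9
  E: 0 + 1(158.1) − 1(115) = 43.07
  D: 0 + 1(115) = 115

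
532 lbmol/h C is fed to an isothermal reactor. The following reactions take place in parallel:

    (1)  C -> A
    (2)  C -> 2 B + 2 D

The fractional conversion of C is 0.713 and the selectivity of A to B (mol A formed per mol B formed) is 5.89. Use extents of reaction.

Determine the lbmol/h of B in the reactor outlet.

59.4 lbmol/h

Conversion of C: C consumed = 0.713 × 532 = 379.3 lbmol/h = 1ξ₁ + 1ξ₂.
Selectivity: 1ξ₁ / (2ξ₂) = 5.89 → ξ₁ = 11.78 ξ₂.
Substitute: (1·11.78 + 1) ξ₂ = 379.3 → ξ₂ = 29.68 lbmol/h, ξ₁ = 349.6 lbmol/h.
Outlet amounts (n = n₀ + Σ ν·ξ):
  C: 532 − 1(349.6) − 1(29.68) = 152.7
  A: 0 + 1(349.6) = 349.6
  B: 0 + 2(29.68) = 59.36
  D: 0 + 2(29.68) = 59.36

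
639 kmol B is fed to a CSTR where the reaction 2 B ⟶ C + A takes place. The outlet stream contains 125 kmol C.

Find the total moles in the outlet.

639 kmol

For C: n = n₀ + 1ξ → 125 = 0 + 1ξ, giving ξ = 125 kmol.
Outlet amounts (n = n₀ + ν ξ):
  B: 639 − 2(125) = 389
  C: 0 + 1(125) = 125
  A: 0 + 1(125) = 125
Total out = 389 + 125 + 125 = 639 kmol.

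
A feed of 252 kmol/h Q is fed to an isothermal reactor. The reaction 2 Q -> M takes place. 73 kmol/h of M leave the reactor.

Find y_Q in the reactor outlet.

For M: n = n₀ + 1ξ → 73 = 0 + 1ξ, giving ξ = 73 kmol/h.
Outlet amounts (n = n₀ + ν ξ):
  Q: 252 − 2(73) = 106
  M: 0 + 1(73) = 73
Total out = 179 kmol/h; y_Q = 106 / 179 = 0.5922.

0.592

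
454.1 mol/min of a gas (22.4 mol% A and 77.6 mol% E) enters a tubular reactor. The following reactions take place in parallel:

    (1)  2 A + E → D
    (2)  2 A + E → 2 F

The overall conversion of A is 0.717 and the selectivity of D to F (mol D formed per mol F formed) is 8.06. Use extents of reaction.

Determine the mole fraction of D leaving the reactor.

0.0896

Conversion of A: A consumed = 0.717 × 101.7 = 72.93 mol/min = 2ξ₁ + 2ξ₂.
Selectivity: 1ξ₁ / (2ξ₂) = 8.06 → ξ₁ = 16.12 ξ₂.
Substitute: (2·16.12 + 2) ξ₂ = 72.93 → ξ₂ = 2.13 mol/min, ξ₁ = 34.34 mol/min.
Outlet amounts (n = n₀ + Σ ν·ξ):
  A: 101.7 − 2(34.34) − 2(2.13) = 28.79
  E: 352.4 − 1(34.34) − 1(2.13) = 315.9
  D: 0 + 1(34.34) = 34.34
  F: 0 + 2(2.13) = 4.26
Total out = 383.3 mol/min; y_D = 34.34 / 383.3 = 0.08958.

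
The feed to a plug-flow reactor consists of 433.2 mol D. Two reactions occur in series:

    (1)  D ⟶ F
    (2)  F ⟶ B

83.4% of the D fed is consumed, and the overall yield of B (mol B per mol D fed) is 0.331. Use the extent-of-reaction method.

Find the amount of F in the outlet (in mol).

Conversion of D: D consumed = 1ξ₁ = 0.834 × 433.2 → ξ₁ = 361.3 mol.
Yield of B: 1ξ₂ / 433.2 = 0.331 → ξ₂ = 143.4 mol.
Outlet amounts (n = n₀ + Σ ν·ξ):
  D: 433.2 − 1(361.3) = 71.91
  F: 0 + 1(361.3) − 1(143.4) = 217.9
  B: 0 + 1(143.4) = 143.4

218 mol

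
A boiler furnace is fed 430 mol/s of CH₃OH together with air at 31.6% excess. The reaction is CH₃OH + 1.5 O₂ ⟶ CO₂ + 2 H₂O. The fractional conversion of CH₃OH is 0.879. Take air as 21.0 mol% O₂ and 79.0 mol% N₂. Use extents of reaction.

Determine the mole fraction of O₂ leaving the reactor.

0.0605

Stoichiometric O₂ = 1.5 × 430 = 645 mol/s; O₂ fed = 645 × 1.316 = 848.8 mol/s.
N₂ fed = 848.8 × 79/21 = 3193 mol/s.
Fuel reacted = 0.879 × 430 → ξ = 378 mol/s.
Outlet (n = n₀ + ν ξ):
  CH₃OH: 430 − 1(378) = 52.03
  O₂: 848.8 − 1.5(378) = 281.9
  N₂: 3193 (inert)
  CO₂: 0 + 1(378) = 378
  H₂O: 0 + 2(378) = 755.9
Total out = 4661 mol/s; y_O₂ = 281.9 / 4661 = 0.06047.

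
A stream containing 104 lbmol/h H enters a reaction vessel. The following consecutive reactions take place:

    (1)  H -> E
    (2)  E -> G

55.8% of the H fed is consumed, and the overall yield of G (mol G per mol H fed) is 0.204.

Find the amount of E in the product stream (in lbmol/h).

Conversion of H: H consumed = 1ξ₁ = 0.558 × 104 → ξ₁ = 58.03 lbmol/h.
Yield of G: 1ξ₂ / 104 = 0.204 → ξ₂ = 21.22 lbmol/h.
Outlet amounts (n = n₀ + Σ ν·ξ):
  H: 104 − 1(58.03) = 45.97
  E: 0 + 1(58.03) − 1(21.22) = 36.82
  G: 0 + 1(21.22) = 21.22

36.8 lbmol/h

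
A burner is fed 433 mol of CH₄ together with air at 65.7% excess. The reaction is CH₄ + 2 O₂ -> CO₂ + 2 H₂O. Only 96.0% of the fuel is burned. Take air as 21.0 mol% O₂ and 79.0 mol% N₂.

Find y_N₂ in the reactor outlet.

0.743

Stoichiometric O₂ = 2 × 433 = 866 mol; O₂ fed = 866 × 1.657 = 1435 mol.
N₂ fed = 1435 × 79/21 = 5398 mol.
Fuel reacted = 0.96 × 433 → ξ = 415.7 mol.
Outlet (n = n₀ + ν ξ):
  CH₄: 433 − 1(415.7) = 17.32
  O₂: 1435 − 2(415.7) = 603.6
  N₂: 5398 (inert)
  CO₂: 0 + 1(415.7) = 415.7
  H₂O: 0 + 2(415.7) = 831.4
Total out = 7266 mol; y_N₂ = 5398 / 7266 = 0.7429.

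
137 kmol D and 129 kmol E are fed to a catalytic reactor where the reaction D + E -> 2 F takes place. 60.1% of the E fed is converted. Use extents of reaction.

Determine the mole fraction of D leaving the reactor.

0.224

E reacted = 0.601 × 129 = 77.53 kmol; ν_E = −1, so ξ = 77.53/1 = 77.53 kmol.
Outlet amounts (n = n₀ + ν ξ):
  D: 137 − 1(77.53) = 59.47
  E: 129 − 1(77.53) = 51.47
  F: 0 + 2(77.53) = 155.1
Total out = 266 kmol; y_D = 59.47 / 266 = 0.2236.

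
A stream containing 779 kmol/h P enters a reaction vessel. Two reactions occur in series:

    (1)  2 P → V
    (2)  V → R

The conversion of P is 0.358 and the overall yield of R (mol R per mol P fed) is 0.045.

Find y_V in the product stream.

Conversion of P: P consumed = 2ξ₁ = 0.358 × 779 → ξ₁ = 139.4 kmol/h.
Yield of R: 1ξ₂ / 779 = 0.045 → ξ₂ = 35.05 kmol/h.
Outlet amounts (n = n₀ + Σ ν·ξ):
  P: 779 − 2(139.4) = 500.1
  V: 0 + 1(139.4) − 1(35.05) = 104.4
  R: 0 + 1(35.05) = 35.05
Total out = 639.6 kmol/h; y_V = 104.4 / 639.6 = 0.1632.

0.163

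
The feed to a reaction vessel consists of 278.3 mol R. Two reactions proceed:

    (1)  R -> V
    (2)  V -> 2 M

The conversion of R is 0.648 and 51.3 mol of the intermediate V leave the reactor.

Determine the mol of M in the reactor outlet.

Conversion of R: R consumed = 1ξ₁ = 0.648 × 278.3 → ξ₁ = 180.3 mol.
V balance: n_V = 0 + 1ξ₁ − 1ξ₂ = 51.3 → ξ₂ = (1·180.3 − 51.3)/1 = 129 mol.
Outlet amounts (n = n₀ + Σ ν·ξ):
  R: 278.3 − 1(180.3) = 97.96
  V: 0 + 1(180.3) − 1(129) = 51.3
  M: 0 + 2(129) = 258.1

258 mol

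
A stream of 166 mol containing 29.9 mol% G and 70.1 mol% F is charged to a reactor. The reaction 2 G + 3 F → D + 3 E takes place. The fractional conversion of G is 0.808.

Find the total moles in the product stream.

146 mol

G reacted = 0.808 × 49.63 = 40.1 mol; ν_G = −2, so ξ = 40.1/2 = 20.05 mol.
Outlet amounts (n = n₀ + ν ξ):
  G: 49.63 − 2(20.05) = 9.53
  F: 116.4 − 3(20.05) = 56.21
  D: 0 + 1(20.05) = 20.05
  E: 0 + 3(20.05) = 60.16
Total out = 9.53 + 56.21 + 20.05 + 60.16 = 145.9 mol.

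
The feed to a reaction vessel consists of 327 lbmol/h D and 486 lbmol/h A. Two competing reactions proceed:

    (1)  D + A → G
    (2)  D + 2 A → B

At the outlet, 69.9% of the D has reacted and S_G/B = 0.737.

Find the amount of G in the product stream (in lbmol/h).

97 lbmol/h

Conversion of D: D consumed = 0.699 × 327 = 228.6 lbmol/h = 1ξ₁ + 1ξ₂.
Selectivity: 1ξ₁ / (1ξ₂) = 0.737 → ξ₁ = 0.737 ξ₂.
Substitute: (1·0.737 + 1) ξ₂ = 228.6 → ξ₂ = 131.6 lbmol/h, ξ₁ = 96.98 lbmol/h.
Outlet amounts (n = n₀ + Σ ν·ξ):
  D: 327 − 1(96.98) − 1(131.6) = 98.43
  A: 486 − 1(96.98) − 2(131.6) = 125.8
  G: 0 + 1(96.98) = 96.98
  B: 0 + 1(131.6) = 131.6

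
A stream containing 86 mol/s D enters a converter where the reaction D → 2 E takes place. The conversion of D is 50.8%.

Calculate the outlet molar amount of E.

87.4 mol/s

D reacted = 0.508 × 86 = 43.69 mol/s; ν_D = −1, so ξ = 43.69/1 = 43.69 mol/s.
Outlet amounts (n = n₀ + ν ξ):
  D: 86 − 1(43.69) = 42.31
  E: 0 + 2(43.69) = 87.38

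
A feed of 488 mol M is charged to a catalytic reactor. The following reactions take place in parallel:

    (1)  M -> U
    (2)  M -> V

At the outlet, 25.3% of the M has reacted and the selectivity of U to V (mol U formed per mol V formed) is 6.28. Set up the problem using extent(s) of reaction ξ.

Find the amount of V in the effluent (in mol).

17 mol

Conversion of M: M consumed = 0.253 × 488 = 123.5 mol = 1ξ₁ + 1ξ₂.
Selectivity: 1ξ₁ / (1ξ₂) = 6.28 → ξ₁ = 6.28 ξ₂.
Substitute: (1·6.28 + 1) ξ₂ = 123.5 → ξ₂ = 16.96 mol, ξ₁ = 106.5 mol.
Outlet amounts (n = n₀ + Σ ν·ξ):
  M: 488 − 1(106.5) − 1(16.96) = 364.5
  U: 0 + 1(106.5) = 106.5
  V: 0 + 1(16.96) = 16.96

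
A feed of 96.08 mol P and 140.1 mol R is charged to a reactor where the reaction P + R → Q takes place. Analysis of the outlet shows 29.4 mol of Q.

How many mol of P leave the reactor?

For Q: n = n₀ + 1ξ → 29.4 = 0 + 1ξ, giving ξ = 29.4 mol.
Outlet amounts (n = n₀ + ν ξ):
  P: 96.08 − 1(29.4) = 66.68
  R: 140.1 − 1(29.4) = 110.7
  Q: 0 + 1(29.4) = 29.4

66.7 mol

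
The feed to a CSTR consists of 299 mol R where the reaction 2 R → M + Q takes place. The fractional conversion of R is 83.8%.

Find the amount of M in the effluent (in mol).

125 mol

R reacted = 0.838 × 299 = 250.6 mol; ν_R = −2, so ξ = 250.6/2 = 125.3 mol.
Outlet amounts (n = n₀ + ν ξ):
  R: 299 − 2(125.3) = 48.44
  M: 0 + 1(125.3) = 125.3
  Q: 0 + 1(125.3) = 125.3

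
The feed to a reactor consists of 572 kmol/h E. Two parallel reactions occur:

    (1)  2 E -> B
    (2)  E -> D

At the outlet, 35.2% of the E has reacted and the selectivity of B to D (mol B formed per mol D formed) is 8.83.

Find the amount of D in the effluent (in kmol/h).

Conversion of E: E consumed = 0.352 × 572 = 201.3 kmol/h = 2ξ₁ + 1ξ₂.
Selectivity: 1ξ₁ / (1ξ₂) = 8.83 → ξ₁ = 8.83 ξ₂.
Substitute: (2·8.83 + 1) ξ₂ = 201.3 → ξ₂ = 10.79 kmol/h, ξ₁ = 95.28 kmol/h.
Outlet amounts (n = n₀ + Σ ν·ξ):
  E: 572 − 2(95.28) − 1(10.79) = 370.7
  B: 0 + 1(95.28) = 95.28
  D: 0 + 1(10.79) = 10.79

10.8 kmol/h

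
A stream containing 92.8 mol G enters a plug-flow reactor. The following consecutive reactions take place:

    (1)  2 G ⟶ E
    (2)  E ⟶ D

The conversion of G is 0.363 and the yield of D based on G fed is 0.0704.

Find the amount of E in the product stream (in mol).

10.3 mol

Conversion of G: G consumed = 2ξ₁ = 0.363 × 92.8 → ξ₁ = 16.84 mol.
Yield of D: 1ξ₂ / 92.8 = 0.0704 → ξ₂ = 6.533 mol.
Outlet amounts (n = n₀ + Σ ν·ξ):
  G: 92.8 − 2(16.84) = 59.11
  E: 0 + 1(16.84) − 1(6.533) = 10.31
  D: 0 + 1(6.533) = 6.533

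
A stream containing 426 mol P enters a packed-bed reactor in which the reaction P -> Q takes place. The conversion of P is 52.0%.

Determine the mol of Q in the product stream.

P reacted = 0.52 × 426 = 221.5 mol; ν_P = −1, so ξ = 221.5/1 = 221.5 mol.
Outlet amounts (n = n₀ + ν ξ):
  P: 426 − 1(221.5) = 204.5
  Q: 0 + 1(221.5) = 221.5

222 mol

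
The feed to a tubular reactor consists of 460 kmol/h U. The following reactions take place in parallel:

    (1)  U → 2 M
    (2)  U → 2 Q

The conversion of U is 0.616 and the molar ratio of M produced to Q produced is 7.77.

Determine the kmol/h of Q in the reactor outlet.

64.6 kmol/h

Conversion of U: U consumed = 0.616 × 460 = 283.4 kmol/h = 1ξ₁ + 1ξ₂.
Selectivity: 2ξ₁ / (2ξ₂) = 7.77 → ξ₁ = 7.77 ξ₂.
Substitute: (1·7.77 + 1) ξ₂ = 283.4 → ξ₂ = 32.31 kmol/h, ξ₁ = 251 kmol/h.
Outlet amounts (n = n₀ + Σ ν·ξ):
  U: 460 − 1(251) − 1(32.31) = 176.6
  M: 0 + 2(251) = 502.1
  Q: 0 + 2(32.31) = 64.62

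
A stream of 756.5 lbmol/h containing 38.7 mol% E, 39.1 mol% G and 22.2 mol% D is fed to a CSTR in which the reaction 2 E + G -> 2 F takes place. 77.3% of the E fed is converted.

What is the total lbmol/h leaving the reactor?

E reacted = 0.773 × 292.8 = 226.3 lbmol/h; ν_E = −2, so ξ = 226.3/2 = 113.2 lbmol/h.
Outlet amounts (n = n₀ + ν ξ):
  E: 292.8 − 2(113.2) = 66.46
  G: 295.8 − 1(113.2) = 182.6
  F: 0 + 2(113.2) = 226.3
  D: 167.9 (inert)
Total out = 66.46 + 182.6 + 226.3 + 167.9 = 643.3 lbmol/h.

643 lbmol/h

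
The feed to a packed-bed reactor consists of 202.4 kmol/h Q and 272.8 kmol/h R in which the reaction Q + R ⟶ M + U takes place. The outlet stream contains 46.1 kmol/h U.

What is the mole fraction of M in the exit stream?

0.097

For U: n = n₀ + 1ξ → 46.1 = 0 + 1ξ, giving ξ = 46.1 kmol/h.
Outlet amounts (n = n₀ + ν ξ):
  Q: 202.4 − 1(46.1) = 156.3
  R: 272.8 − 1(46.1) = 226.7
  M: 0 + 1(46.1) = 46.1
  U: 0 + 1(46.1) = 46.1
Total out = 475.2 kmol/h; y_M = 46.1 / 475.2 = 0.09701.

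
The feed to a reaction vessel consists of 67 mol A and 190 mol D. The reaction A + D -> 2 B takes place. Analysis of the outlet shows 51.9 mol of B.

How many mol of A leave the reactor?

For B: n = n₀ + 2ξ → 51.9 = 0 + 2ξ, giving ξ = 25.95 mol.
Outlet amounts (n = n₀ + ν ξ):
  A: 67 − 1(25.95) = 41.05
  D: 190 − 1(25.95) = 164.1
  B: 0 + 2(25.95) = 51.9

41 mol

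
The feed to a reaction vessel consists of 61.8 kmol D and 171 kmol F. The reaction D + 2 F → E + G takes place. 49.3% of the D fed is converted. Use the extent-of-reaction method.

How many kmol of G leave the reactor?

D reacted = 0.493 × 61.8 = 30.47 kmol; ν_D = −1, so ξ = 30.47/1 = 30.47 kmol.
Outlet amounts (n = n₀ + ν ξ):
  D: 61.8 − 1(30.47) = 31.33
  F: 171 − 2(30.47) = 110.1
  E: 0 + 1(30.47) = 30.47
  G: 0 + 1(30.47) = 30.47

30.5 kmol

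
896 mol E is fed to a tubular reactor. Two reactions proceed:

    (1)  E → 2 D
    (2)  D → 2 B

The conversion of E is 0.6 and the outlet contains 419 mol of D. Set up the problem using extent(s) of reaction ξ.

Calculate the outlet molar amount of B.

1310 mol

Conversion of E: E consumed = 1ξ₁ = 0.6 × 896 → ξ₁ = 537.6 mol.
D balance: n_D = 0 + 2ξ₁ − 1ξ₂ = 419 → ξ₂ = (2·537.6 − 419)/1 = 656.2 mol.
Outlet amounts (n = n₀ + Σ ν·ξ):
  E: 896 − 1(537.6) = 358.4
  D: 0 + 2(537.6) − 1(656.2) = 419
  B: 0 + 2(656.2) = 1312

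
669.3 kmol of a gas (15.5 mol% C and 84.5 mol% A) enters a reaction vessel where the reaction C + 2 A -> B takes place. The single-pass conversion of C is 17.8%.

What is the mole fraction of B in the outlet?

0.0292

C reacted = 0.178 × 103.7 = 18.47 kmol; ν_C = −1, so ξ = 18.47/1 = 18.47 kmol.
Outlet amounts (n = n₀ + ν ξ):
  C: 103.7 − 1(18.47) = 85.28
  A: 565.6 − 2(18.47) = 528.6
  B: 0 + 1(18.47) = 18.47
Total out = 632.4 kmol; y_B = 18.47 / 632.4 = 0.0292.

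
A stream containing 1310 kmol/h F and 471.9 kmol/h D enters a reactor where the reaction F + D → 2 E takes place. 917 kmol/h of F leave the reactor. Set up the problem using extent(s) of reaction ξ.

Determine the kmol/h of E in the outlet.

786 kmol/h

For F: n = n₀ − 1ξ → 917 = 1310 − 1ξ, giving ξ = 393 kmol/h.
Outlet amounts (n = n₀ + ν ξ):
  F: 1310 − 1(393) = 917
  D: 471.9 − 1(393) = 78.9
  E: 0 + 2(393) = 786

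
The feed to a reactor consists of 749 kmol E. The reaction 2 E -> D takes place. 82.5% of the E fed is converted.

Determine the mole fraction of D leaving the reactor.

0.702

E reacted = 0.825 × 749 = 617.9 kmol; ν_E = −2, so ξ = 617.9/2 = 309 kmol.
Outlet amounts (n = n₀ + ν ξ):
  E: 749 − 2(309) = 131.1
  D: 0 + 1(309) = 309
Total out = 440 kmol; y_D = 309 / 440 = 0.7021.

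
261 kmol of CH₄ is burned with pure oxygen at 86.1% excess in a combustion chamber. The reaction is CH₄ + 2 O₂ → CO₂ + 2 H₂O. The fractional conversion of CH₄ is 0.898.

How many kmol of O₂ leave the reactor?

503 kmol

Stoichiometric O₂ = 2 × 261 = 522 kmol; O₂ fed = 522 × 1.861 = 971.4 kmol.
Fuel reacted = 0.898 × 261 → ξ = 234.4 kmol.
Outlet (n = n₀ + ν ξ):
  CH₄: 261 − 1(234.4) = 26.62
  O₂: 971.4 − 2(234.4) = 502.7
  CO₂: 0 + 1(234.4) = 234.4
  H₂O: 0 + 2(234.4) = 468.8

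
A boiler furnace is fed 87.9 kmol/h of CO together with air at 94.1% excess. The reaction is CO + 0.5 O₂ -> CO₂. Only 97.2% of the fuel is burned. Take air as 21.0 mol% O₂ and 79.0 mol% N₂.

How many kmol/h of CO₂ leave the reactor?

85.4 kmol/h

Stoichiometric O₂ = 0.5 × 87.9 = 43.95 kmol/h; O₂ fed = 43.95 × 1.941 = 85.31 kmol/h.
N₂ fed = 85.31 × 79/21 = 320.9 kmol/h.
Fuel reacted = 0.972 × 87.9 → ξ = 85.44 kmol/h.
Outlet (n = n₀ + ν ξ):
  CO: 87.9 − 1(85.44) = 2.461
  O₂: 85.31 − 0.5(85.44) = 42.59
  N₂: 320.9 (inert)
  CO₂: 0 + 1(85.44) = 85.44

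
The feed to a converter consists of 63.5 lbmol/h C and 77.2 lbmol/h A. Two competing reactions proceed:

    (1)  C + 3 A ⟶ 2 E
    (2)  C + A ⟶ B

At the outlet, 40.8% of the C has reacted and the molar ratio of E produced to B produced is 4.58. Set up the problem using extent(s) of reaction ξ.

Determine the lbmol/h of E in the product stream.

Conversion of C: C consumed = 0.408 × 63.5 = 25.91 lbmol/h = 1ξ₁ + 1ξ₂.
Selectivity: 2ξ₁ / (1ξ₂) = 4.58 → ξ₁ = 2.29 ξ₂.
Substitute: (1·2.29 + 1) ξ₂ = 25.91 → ξ₂ = 7.875 lbmol/h, ξ₁ = 18.03 lbmol/h.
Outlet amounts (n = n₀ + Σ ν·ξ):
  C: 63.5 − 1(18.03) − 1(7.875) = 37.59
  A: 77.2 − 3(18.03) − 1(7.875) = 15.23
  E: 0 + 2(18.03) = 36.07
  B: 0 + 1(7.875) = 7.875

36.1 lbmol/h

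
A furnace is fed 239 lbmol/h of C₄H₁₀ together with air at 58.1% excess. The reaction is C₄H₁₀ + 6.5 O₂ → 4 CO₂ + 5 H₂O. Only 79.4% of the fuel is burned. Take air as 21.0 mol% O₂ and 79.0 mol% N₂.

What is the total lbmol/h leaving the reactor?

Stoichiometric O₂ = 6.5 × 239 = 1554 lbmol/h; O₂ fed = 1554 × 1.581 = 2456 lbmol/h.
N₂ fed = 2456 × 79/21 = 9240 lbmol/h.
Fuel reacted = 0.794 × 239 → ξ = 189.8 lbmol/h.
Outlet (n = n₀ + ν ξ):
  C₄H₁₀: 239 − 1(189.8) = 49.23
  O₂: 2456 − 6.5(189.8) = 1223
  N₂: 9240 (inert)
  CO₂: 0 + 4(189.8) = 759.1
  H₂O: 0 + 5(189.8) = 948.8
Total out = 49.23 + 1223 + 9240 + 759.1 + 948.8 = 12220 lbmol/h.

12200 lbmol/h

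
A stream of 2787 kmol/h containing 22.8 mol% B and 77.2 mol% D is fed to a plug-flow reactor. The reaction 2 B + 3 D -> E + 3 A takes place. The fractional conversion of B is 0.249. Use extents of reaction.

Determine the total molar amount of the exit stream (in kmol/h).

2710 kmol/h

B reacted = 0.249 × 635.4 = 158.2 kmol/h; ν_B = −2, so ξ = 158.2/2 = 79.11 kmol/h.
Outlet amounts (n = n₀ + ν ξ):
  B: 635.4 − 2(79.11) = 477.2
  D: 2152 − 3(79.11) = 1914
  E: 0 + 1(79.11) = 79.11
  A: 0 + 3(79.11) = 237.3
Total out = 477.2 + 1914 + 79.11 + 237.3 = 2708 kmol/h.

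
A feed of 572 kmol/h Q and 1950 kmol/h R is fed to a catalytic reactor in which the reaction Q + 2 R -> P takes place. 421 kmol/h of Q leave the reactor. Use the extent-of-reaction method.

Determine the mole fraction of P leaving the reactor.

For Q: n = n₀ − 1ξ → 421 = 572 − 1ξ, giving ξ = 151 kmol/h.
Outlet amounts (n = n₀ + ν ξ):
  Q: 572 − 1(151) = 421
  R: 1950 − 2(151) = 1648
  P: 0 + 1(151) = 151
Total out = 2220 kmol/h; y_P = 151 / 2220 = 0.06802.

0.068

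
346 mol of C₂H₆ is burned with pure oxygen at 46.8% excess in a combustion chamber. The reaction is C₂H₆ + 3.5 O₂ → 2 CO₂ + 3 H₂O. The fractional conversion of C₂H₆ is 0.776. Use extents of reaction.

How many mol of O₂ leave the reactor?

838 mol

Stoichiometric O₂ = 3.5 × 346 = 1211 mol; O₂ fed = 1211 × 1.468 = 1778 mol.
Fuel reacted = 0.776 × 346 → ξ = 268.5 mol.
Outlet (n = n₀ + ν ξ):
  C₂H₆: 346 − 1(268.5) = 77.5
  O₂: 1778 − 3.5(268.5) = 838
  CO₂: 0 + 2(268.5) = 537
  H₂O: 0 + 3(268.5) = 805.5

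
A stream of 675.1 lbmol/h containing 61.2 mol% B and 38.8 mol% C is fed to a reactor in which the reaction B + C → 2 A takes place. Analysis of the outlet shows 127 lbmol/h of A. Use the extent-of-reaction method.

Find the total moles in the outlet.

675 lbmol/h

For A: n = n₀ + 2ξ → 127 = 0 + 2ξ, giving ξ = 63.5 lbmol/h.
Outlet amounts (n = n₀ + ν ξ):
  B: 413.2 − 1(63.5) = 349.7
  C: 261.9 − 1(63.5) = 198.4
  A: 0 + 2(63.5) = 127
Total out = 349.7 + 198.4 + 127 = 675.1 lbmol/h.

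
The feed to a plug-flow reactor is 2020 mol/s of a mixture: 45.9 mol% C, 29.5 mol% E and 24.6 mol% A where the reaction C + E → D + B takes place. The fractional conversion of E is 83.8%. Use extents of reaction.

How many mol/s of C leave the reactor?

E reacted = 0.838 × 595.9 = 499.4 mol/s; ν_E = −1, so ξ = 499.4/1 = 499.4 mol/s.
Outlet amounts (n = n₀ + ν ξ):
  C: 927.2 − 1(499.4) = 427.8
  E: 595.9 − 1(499.4) = 96.54
  D: 0 + 1(499.4) = 499.4
  B: 0 + 1(499.4) = 499.4
  A: 496.9 (inert)

428 mol/s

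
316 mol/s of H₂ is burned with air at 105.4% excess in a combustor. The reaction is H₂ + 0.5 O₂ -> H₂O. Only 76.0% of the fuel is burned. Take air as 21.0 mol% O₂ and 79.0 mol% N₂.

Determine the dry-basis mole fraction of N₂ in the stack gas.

0.813

Stoichiometric O₂ = 0.5 × 316 = 158 mol/s; O₂ fed = 158 × 2.054 = 324.5 mol/s.
N₂ fed = 324.5 × 79/21 = 1221 mol/s.
Fuel reacted = 0.76 × 316 → ξ = 240.2 mol/s.
Outlet (n = n₀ + ν ξ):
  H₂: 316 − 1(240.2) = 75.84
  O₂: 324.5 − 0.5(240.2) = 204.5
  N₂: 1221 (inert)
  H₂O: 0 + 1(240.2) = 240.2
Dry total = 1501 mol/s; y_N₂ (dry) = 1221 / 1501 = 0.8133.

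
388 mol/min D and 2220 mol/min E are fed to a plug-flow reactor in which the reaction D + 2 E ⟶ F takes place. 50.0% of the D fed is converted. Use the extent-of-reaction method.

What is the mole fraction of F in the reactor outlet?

0.0874

D reacted = 0.5 × 388 = 194 mol/min; ν_D = −1, so ξ = 194/1 = 194 mol/min.
Outlet amounts (n = n₀ + ν ξ):
  D: 388 − 1(194) = 194
  E: 2220 − 2(194) = 1832
  F: 0 + 1(194) = 194
Total out = 2220 mol/min; y_F = 194 / 2220 = 0.08739.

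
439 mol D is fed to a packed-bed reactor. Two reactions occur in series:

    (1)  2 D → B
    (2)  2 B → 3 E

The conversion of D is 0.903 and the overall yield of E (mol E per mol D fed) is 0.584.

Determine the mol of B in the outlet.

27.3 mol

Conversion of D: D consumed = 2ξ₁ = 0.903 × 439 → ξ₁ = 198.2 mol.
Yield of E: 3ξ₂ / 439 = 0.584 → ξ₂ = 85.46 mol.
Outlet amounts (n = n₀ + Σ ν·ξ):
  D: 439 − 2(198.2) = 42.58
  B: 0 + 1(198.2) − 2(85.46) = 27.29
  E: 0 + 3(85.46) = 256.4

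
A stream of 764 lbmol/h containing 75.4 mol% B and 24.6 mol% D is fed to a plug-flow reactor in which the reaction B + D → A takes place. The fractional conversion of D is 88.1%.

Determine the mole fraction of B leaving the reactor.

0.686

D reacted = 0.881 × 187.9 = 165.6 lbmol/h; ν_D = −1, so ξ = 165.6/1 = 165.6 lbmol/h.
Outlet amounts (n = n₀ + ν ξ):
  B: 576.1 − 1(165.6) = 410.5
  D: 187.9 − 1(165.6) = 22.37
  A: 0 + 1(165.6) = 165.6
Total out = 598.4 lbmol/h; y_B = 410.5 / 598.4 = 0.6859.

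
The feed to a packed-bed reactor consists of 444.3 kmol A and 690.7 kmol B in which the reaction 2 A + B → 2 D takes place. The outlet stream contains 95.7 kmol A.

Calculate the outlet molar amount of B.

For A: n = n₀ − 2ξ → 95.7 = 444.3 − 2ξ, giving ξ = 174.3 kmol.
Outlet amounts (n = n₀ + ν ξ):
  A: 444.3 − 2(174.3) = 95.7
  B: 690.7 − 1(174.3) = 516.4
  D: 0 + 2(174.3) = 348.6

516 kmol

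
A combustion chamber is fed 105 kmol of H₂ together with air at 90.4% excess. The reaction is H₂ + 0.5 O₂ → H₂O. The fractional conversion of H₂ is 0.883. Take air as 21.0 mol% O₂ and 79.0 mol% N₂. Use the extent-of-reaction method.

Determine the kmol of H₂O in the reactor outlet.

Stoichiometric O₂ = 0.5 × 105 = 52.5 kmol; O₂ fed = 52.5 × 1.904 = 99.96 kmol.
N₂ fed = 99.96 × 79/21 = 376 kmol.
Fuel reacted = 0.883 × 105 → ξ = 92.72 kmol.
Outlet (n = n₀ + ν ξ):
  H₂: 105 − 1(92.72) = 12.28
  O₂: 99.96 − 0.5(92.72) = 53.6
  N₂: 376 (inert)
  H₂O: 0 + 1(92.72) = 92.72

92.7 kmol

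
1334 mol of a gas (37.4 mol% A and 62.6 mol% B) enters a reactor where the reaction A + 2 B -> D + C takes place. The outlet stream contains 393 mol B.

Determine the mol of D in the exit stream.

221 mol

For B: n = n₀ − 2ξ → 393 = 835.1 − 2ξ, giving ξ = 221 mol.
Outlet amounts (n = n₀ + ν ξ):
  A: 498.9 − 1(221) = 277.9
  B: 835.1 − 2(221) = 393
  D: 0 + 1(221) = 221
  C: 0 + 1(221) = 221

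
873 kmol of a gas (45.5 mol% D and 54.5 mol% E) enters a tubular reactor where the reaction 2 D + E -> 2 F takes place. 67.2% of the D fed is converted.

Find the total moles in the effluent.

D reacted = 0.672 × 397.2 = 266.9 kmol; ν_D = −2, so ξ = 266.9/2 = 133.5 kmol.
Outlet amounts (n = n₀ + ν ξ):
  D: 397.2 − 2(133.5) = 130.3
  E: 475.8 − 1(133.5) = 342.3
  F: 0 + 2(133.5) = 266.9
Total out = 130.3 + 342.3 + 266.9 = 739.5 kmol.

740 kmol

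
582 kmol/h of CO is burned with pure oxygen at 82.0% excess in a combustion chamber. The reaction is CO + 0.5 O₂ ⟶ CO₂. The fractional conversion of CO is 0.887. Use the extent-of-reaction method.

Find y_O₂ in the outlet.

Stoichiometric O₂ = 0.5 × 582 = 291 kmol/h; O₂ fed = 291 × 1.820 = 529.6 kmol/h.
Fuel reacted = 0.887 × 582 → ξ = 516.2 kmol/h.
Outlet (n = n₀ + ν ξ):
  CO: 582 − 1(516.2) = 65.77
  O₂: 529.6 − 0.5(516.2) = 271.5
  CO₂: 0 + 1(516.2) = 516.2
Total out = 853.5 kmol/h; y_O₂ = 271.5 / 853.5 = 0.3181.

0.318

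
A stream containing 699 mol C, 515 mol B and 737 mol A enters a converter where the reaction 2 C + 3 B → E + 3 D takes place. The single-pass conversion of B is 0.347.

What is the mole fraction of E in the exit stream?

0.0315

B reacted = 0.347 × 515 = 178.7 mol; ν_B = −3, so ξ = 178.7/3 = 59.57 mol.
Outlet amounts (n = n₀ + ν ξ):
  C: 699 − 2(59.57) = 579.9
  B: 515 − 3(59.57) = 336.3
  E: 0 + 1(59.57) = 59.57
  D: 0 + 3(59.57) = 178.7
  A: 737 (inert)
Total out = 1891 mol; y_E = 59.57 / 1891 = 0.03149.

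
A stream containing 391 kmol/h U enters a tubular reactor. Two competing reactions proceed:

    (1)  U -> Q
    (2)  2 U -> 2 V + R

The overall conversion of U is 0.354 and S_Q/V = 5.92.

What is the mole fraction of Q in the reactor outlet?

Conversion of U: U consumed = 0.354 × 391 = 138.4 kmol/h = 1ξ₁ + 2ξ₂.
Selectivity: 1ξ₁ / (2ξ₂) = 5.92 → ξ₁ = 11.84 ξ₂.
Substitute: (1·11.84 + 2) ξ₂ = 138.4 → ξ₂ = 10 kmol/h, ξ₁ = 118.4 kmol/h.
Outlet amounts (n = n₀ + Σ ν·ξ):
  U: 391 − 1(118.4) − 2(10) = 252.6
  Q: 0 + 1(118.4) = 118.4
  V: 0 + 2(10) = 20
  R: 0 + 1(10) = 10
Total out = 401 kmol/h; y_Q = 118.4 / 401 = 0.2953.

0.295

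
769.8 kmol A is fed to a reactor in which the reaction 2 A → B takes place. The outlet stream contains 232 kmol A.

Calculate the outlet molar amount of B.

For A: n = n₀ − 2ξ → 232 = 769.8 − 2ξ, giving ξ = 268.9 kmol.
Outlet amounts (n = n₀ + ν ξ):
  A: 769.8 − 2(268.9) = 232
  B: 0 + 1(268.9) = 268.9

269 kmol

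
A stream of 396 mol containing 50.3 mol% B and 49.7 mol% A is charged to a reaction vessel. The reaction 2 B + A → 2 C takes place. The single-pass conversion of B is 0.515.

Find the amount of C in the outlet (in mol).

103 mol

B reacted = 0.515 × 199.2 = 102.6 mol; ν_B = −2, so ξ = 102.6/2 = 51.29 mol.
Outlet amounts (n = n₀ + ν ξ):
  B: 199.2 − 2(51.29) = 96.61
  A: 196.8 − 1(51.29) = 145.5
  C: 0 + 2(51.29) = 102.6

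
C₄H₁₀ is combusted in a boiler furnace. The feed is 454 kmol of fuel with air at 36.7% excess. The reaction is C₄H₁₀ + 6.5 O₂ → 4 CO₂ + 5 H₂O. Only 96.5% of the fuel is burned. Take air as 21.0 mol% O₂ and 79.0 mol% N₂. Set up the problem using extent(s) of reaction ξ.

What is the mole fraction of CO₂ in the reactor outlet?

Stoichiometric O₂ = 6.5 × 454 = 2951 kmol; O₂ fed = 2951 × 1.367 = 4034 kmol.
N₂ fed = 4034 × 79/21 = 15180 kmol.
Fuel reacted = 0.965 × 454 → ξ = 438.1 kmol.
Outlet (n = n₀ + ν ξ):
  C₄H₁₀: 454 − 1(438.1) = 15.89
  O₂: 4034 − 6.5(438.1) = 1186
  N₂: 15180 (inert)
  CO₂: 0 + 4(438.1) = 1752
  H₂O: 0 + 5(438.1) = 2191
Total out = 20320 kmol; y_CO₂ = 1752 / 20320 = 0.08624.

0.0862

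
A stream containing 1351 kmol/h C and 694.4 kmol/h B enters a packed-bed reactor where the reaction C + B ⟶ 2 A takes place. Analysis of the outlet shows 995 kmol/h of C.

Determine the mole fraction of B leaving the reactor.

For C: n = n₀ − 1ξ → 995 = 1351 − 1ξ, giving ξ = 356 kmol/h.
Outlet amounts (n = n₀ + ν ξ):
  C: 1351 − 1(356) = 995
  B: 694.4 − 1(356) = 338.4
  A: 0 + 2(356) = 712
Total out = 2045 kmol/h; y_B = 338.4 / 2045 = 0.1654.

0.165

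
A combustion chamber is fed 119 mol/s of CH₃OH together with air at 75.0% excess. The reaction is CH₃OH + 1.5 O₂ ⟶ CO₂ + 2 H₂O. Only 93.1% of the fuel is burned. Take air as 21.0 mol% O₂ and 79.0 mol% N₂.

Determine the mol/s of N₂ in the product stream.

1180 mol/s

Stoichiometric O₂ = 1.5 × 119 = 178.5 mol/s; O₂ fed = 178.5 × 1.750 = 312.4 mol/s.
N₂ fed = 312.4 × 79/21 = 1175 mol/s.
Fuel reacted = 0.931 × 119 → ξ = 110.8 mol/s.
Outlet (n = n₀ + ν ξ):
  CH₃OH: 119 − 1(110.8) = 8.211
  O₂: 312.4 − 1.5(110.8) = 146.2
  N₂: 1175 (inert)
  CO₂: 0 + 1(110.8) = 110.8
  H₂O: 0 + 2(110.8) = 221.6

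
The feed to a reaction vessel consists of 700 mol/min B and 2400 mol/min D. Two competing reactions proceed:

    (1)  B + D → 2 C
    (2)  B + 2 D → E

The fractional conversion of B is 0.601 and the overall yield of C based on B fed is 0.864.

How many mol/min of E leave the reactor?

118 mol/min

Yield of C: 2ξ₁ / 700 = 0.864 → ξ₁ = 302.4 mol/min.
Conversion of B: 1ξ₁ + 1ξ₂ = 0.601 × 700 = 420.7 → ξ₂ = 118.3 mol/min.
Outlet amounts (n = n₀ + Σ ν·ξ):
  B: 700 − 1(302.4) − 1(118.3) = 279.3
  D: 2400 − 1(302.4) − 2(118.3) = 1861
  C: 0 + 2(302.4) = 604.8
  E: 0 + 1(118.3) = 118.3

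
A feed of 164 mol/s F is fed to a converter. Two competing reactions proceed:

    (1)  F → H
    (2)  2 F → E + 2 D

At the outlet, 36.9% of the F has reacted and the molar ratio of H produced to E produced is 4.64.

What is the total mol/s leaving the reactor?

173 mol/s

Conversion of F: F consumed = 0.369 × 164 = 60.52 mol/s = 1ξ₁ + 2ξ₂.
Selectivity: 1ξ₁ / (1ξ₂) = 4.64 → ξ₁ = 4.64 ξ₂.
Substitute: (1·4.64 + 2) ξ₂ = 60.52 → ξ₂ = 9.114 mol/s, ξ₁ = 42.29 mol/s.
Outlet amounts (n = n₀ + Σ ν·ξ):
  F: 164 − 1(42.29) − 2(9.114) = 103.5
  H: 0 + 1(42.29) = 42.29
  E: 0 + 1(9.114) = 9.114
  D: 0 + 2(9.114) = 18.23
Total out = 103.5 + 42.29 + 9.114 + 18.23 = 173.1 mol/s.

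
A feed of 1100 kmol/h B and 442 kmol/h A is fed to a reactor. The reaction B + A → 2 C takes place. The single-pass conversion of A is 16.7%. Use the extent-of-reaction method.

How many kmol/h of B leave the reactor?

1030 kmol/h

A reacted = 0.167 × 442 = 73.81 kmol/h; ν_A = −1, so ξ = 73.81/1 = 73.81 kmol/h.
Outlet amounts (n = n₀ + ν ξ):
  B: 1100 − 1(73.81) = 1026
  A: 442 − 1(73.81) = 368.2
  C: 0 + 2(73.81) = 147.6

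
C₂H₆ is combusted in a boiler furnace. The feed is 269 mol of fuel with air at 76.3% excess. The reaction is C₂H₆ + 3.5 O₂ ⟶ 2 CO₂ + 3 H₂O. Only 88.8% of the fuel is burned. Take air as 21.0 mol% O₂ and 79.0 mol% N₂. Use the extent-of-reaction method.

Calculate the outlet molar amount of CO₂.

478 mol

Stoichiometric O₂ = 3.5 × 269 = 941.5 mol; O₂ fed = 941.5 × 1.763 = 1660 mol.
N₂ fed = 1660 × 79/21 = 6244 mol.
Fuel reacted = 0.888 × 269 → ξ = 238.9 mol.
Outlet (n = n₀ + ν ξ):
  C₂H₆: 269 − 1(238.9) = 30.13
  O₂: 1660 − 3.5(238.9) = 823.8
  N₂: 6244 (inert)
  CO₂: 0 + 2(238.9) = 477.7
  H₂O: 0 + 3(238.9) = 716.6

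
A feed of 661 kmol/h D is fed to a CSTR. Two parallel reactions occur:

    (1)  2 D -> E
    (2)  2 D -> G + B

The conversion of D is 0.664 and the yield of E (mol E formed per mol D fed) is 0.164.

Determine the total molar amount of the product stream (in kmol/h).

553 kmol/h

Yield of E: 1ξ₁ / 661 = 0.164 → ξ₁ = 108.4 kmol/h.
Conversion of D: 2ξ₁ + 2ξ₂ = 0.664 × 661 = 438.9 → ξ₂ = 111 kmol/h.
Outlet amounts (n = n₀ + Σ ν·ξ):
  D: 661 − 2(108.4) − 2(111) = 222.1
  E: 0 + 1(108.4) = 108.4
  G: 0 + 1(111) = 111
  B: 0 + 1(111) = 111
Total out = 222.1 + 108.4 + 111 + 111 = 552.6 kmol/h.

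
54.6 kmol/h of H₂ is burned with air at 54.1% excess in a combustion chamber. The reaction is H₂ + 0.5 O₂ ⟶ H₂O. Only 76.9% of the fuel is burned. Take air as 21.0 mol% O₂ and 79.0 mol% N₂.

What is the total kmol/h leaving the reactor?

Stoichiometric O₂ = 0.5 × 54.6 = 27.3 kmol/h; O₂ fed = 27.3 × 1.541 = 42.07 kmol/h.
N₂ fed = 42.07 × 79/21 = 158.3 kmol/h.
Fuel reacted = 0.769 × 54.6 → ξ = 41.99 kmol/h.
Outlet (n = n₀ + ν ξ):
  H₂: 54.6 − 1(41.99) = 12.61
  O₂: 42.07 − 0.5(41.99) = 21.08
  N₂: 158.3 (inert)
  H₂O: 0 + 1(41.99) = 41.99
Total out = 12.61 + 21.08 + 158.3 + 41.99 = 233.9 kmol/h.

234 kmol/h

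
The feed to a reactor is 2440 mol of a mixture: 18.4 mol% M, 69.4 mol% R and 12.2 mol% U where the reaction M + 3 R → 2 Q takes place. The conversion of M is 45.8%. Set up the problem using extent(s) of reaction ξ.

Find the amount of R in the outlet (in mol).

1080 mol

M reacted = 0.458 × 449 = 205.6 mol; ν_M = −1, so ξ = 205.6/1 = 205.6 mol.
Outlet amounts (n = n₀ + ν ξ):
  M: 449 − 1(205.6) = 243.3
  R: 1693 − 3(205.6) = 1076
  Q: 0 + 2(205.6) = 411.2
  U: 297.7 (inert)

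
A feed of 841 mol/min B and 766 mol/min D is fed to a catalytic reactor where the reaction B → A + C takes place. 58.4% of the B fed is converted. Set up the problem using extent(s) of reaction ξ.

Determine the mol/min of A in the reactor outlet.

B reacted = 0.584 × 841 = 491.1 mol/min; ν_B = −1, so ξ = 491.1/1 = 491.1 mol/min.
Outlet amounts (n = n₀ + ν ξ):
  B: 841 − 1(491.1) = 349.9
  A: 0 + 1(491.1) = 491.1
  C: 0 + 1(491.1) = 491.1
  D: 766 (inert)

491 mol/min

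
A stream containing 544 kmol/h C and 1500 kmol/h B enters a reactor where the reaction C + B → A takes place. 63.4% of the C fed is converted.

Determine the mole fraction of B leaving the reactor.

0.68

C reacted = 0.634 × 544 = 344.9 kmol/h; ν_C = −1, so ξ = 344.9/1 = 344.9 kmol/h.
Outlet amounts (n = n₀ + ν ξ):
  C: 544 − 1(344.9) = 199.1
  B: 1500 − 1(344.9) = 1155
  A: 0 + 1(344.9) = 344.9
Total out = 1699 kmol/h; y_B = 1155 / 1699 = 0.6798.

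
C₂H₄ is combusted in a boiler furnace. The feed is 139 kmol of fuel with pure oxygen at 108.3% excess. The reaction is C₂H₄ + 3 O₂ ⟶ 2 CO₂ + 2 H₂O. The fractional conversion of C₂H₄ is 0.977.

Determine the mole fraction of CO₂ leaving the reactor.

0.27

Stoichiometric O₂ = 3 × 139 = 417 kmol; O₂ fed = 417 × 2.083 = 868.6 kmol.
Fuel reacted = 0.977 × 139 → ξ = 135.8 kmol.
Outlet (n = n₀ + ν ξ):
  C₂H₄: 139 − 1(135.8) = 3.197
  O₂: 868.6 − 3(135.8) = 461.2
  CO₂: 0 + 2(135.8) = 271.6
  H₂O: 0 + 2(135.8) = 271.6
Total out = 1008 kmol; y_CO₂ = 271.6 / 1008 = 0.2696.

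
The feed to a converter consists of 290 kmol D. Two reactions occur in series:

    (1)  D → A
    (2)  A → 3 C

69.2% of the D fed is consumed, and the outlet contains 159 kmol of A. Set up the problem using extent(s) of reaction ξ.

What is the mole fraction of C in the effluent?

0.335

Conversion of D: D consumed = 1ξ₁ = 0.692 × 290 → ξ₁ = 200.7 kmol.
A balance: n_A = 0 + 1ξ₁ − 1ξ₂ = 159 → ξ₂ = (1·200.7 − 159)/1 = 41.68 kmol.
Outlet amounts (n = n₀ + Σ ν·ξ):
  D: 290 − 1(200.7) = 89.32
  A: 0 + 1(200.7) − 1(41.68) = 159
  C: 0 + 3(41.68) = 125
Total out = 373.4 kmol; y_C = 125 / 373.4 = 0.3349.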